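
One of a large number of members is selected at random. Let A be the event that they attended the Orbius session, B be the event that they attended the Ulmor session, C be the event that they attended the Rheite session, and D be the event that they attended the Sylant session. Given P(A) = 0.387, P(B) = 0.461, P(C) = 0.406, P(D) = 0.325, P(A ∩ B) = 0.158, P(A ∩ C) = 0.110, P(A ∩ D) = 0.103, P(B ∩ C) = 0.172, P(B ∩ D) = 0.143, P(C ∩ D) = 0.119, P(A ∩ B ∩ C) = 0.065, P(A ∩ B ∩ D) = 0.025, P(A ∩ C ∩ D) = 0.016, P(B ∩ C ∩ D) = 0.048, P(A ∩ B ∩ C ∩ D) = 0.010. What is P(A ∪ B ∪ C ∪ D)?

0.918

Apply inclusion-exclusion:
P(A ∪ B ∪ C ∪ D) = 0.387 + 0.461 + 0.406 + 0.325 − 0.158 − 0.110 − 0.103 − 0.172 − 0.143 − 0.119 + 0.065 + 0.025 + 0.016 + 0.048 − 0.010 = 0.918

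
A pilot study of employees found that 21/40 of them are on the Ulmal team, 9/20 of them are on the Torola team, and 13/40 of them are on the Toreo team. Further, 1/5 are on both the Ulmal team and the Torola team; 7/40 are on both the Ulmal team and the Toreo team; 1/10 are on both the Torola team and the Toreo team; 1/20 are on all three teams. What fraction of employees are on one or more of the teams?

7/8

P(≥1) = 21/40 + 9/20 + 13/40 − 1/5 − 7/40 − 1/10 + 1/20 = 7/8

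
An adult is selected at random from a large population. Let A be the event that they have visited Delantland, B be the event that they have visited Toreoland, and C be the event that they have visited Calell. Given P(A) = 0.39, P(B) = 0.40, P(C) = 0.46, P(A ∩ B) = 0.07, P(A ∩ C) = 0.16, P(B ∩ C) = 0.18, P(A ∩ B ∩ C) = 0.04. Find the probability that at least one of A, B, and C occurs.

0.88

By inclusion-exclusion,
P(A ∪ B ∪ C) = 0.39 + 0.40 + 0.46 − 0.07 − 0.16 − 0.18 + 0.04 = 0.88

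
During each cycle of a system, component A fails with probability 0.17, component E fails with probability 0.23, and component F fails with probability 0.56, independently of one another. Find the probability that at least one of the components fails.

0.718796

Since the events are independent, P(none) is the product of the individual non-occurrence probabilities.
P(none) = (1 − 0.17) × (1 − 0.23) × (1 − 0.56) = 0.83 × 0.77 × 0.44 = 0.281204
P(at least one) = 1 − 0.281204 = 0.718796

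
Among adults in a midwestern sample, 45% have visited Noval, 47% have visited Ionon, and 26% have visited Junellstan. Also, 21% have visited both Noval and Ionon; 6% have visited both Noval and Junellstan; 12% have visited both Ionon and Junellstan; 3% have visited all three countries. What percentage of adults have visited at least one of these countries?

P(≥1) = 45 + 47 + 26 − 21 − 6 − 12 + 3 = 82%

82%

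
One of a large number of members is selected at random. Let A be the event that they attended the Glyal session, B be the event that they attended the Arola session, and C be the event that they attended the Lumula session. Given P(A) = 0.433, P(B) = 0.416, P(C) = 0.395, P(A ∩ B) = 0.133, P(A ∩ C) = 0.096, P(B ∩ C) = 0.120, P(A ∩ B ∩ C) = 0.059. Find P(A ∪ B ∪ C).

Apply inclusion-exclusion:
P(A ∪ B ∪ C) = 0.433 + 0.416 + 0.395 − 0.133 − 0.096 − 0.120 + 0.059 = 0.954

0.954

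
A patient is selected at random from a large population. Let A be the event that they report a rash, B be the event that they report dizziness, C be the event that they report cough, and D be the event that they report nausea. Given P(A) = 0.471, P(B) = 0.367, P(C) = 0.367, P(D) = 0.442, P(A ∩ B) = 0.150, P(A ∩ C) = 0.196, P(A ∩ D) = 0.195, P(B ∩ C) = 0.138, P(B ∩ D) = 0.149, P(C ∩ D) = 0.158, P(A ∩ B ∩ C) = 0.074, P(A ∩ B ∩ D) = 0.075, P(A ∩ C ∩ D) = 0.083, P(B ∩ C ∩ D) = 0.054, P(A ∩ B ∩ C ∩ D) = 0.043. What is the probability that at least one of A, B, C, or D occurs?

P(A ∪ B ∪ C ∪ D) = 0.471 + 0.367 + 0.367 + 0.442 − 0.150 − 0.196 − 0.195 − 0.138 − 0.149 − 0.158 + 0.074 + 0.075 + 0.083 + 0.054 − 0.043 = 0.904

0.904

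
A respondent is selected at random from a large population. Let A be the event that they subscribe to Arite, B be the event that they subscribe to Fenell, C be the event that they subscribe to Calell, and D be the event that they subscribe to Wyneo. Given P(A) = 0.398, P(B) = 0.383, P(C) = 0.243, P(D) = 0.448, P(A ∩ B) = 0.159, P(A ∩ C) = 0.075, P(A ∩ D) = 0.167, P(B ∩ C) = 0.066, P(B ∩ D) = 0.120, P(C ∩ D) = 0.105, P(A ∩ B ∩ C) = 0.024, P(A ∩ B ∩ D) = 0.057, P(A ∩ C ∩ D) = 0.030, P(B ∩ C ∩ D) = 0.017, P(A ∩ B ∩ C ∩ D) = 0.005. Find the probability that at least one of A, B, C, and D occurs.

0.903

P(A ∪ B ∪ C ∪ D) = 0.398 + 0.383 + 0.243 + 0.448 − 0.159 − 0.075 − 0.167 − 0.066 − 0.120 − 0.105 + 0.024 + 0.057 + 0.030 + 0.017 − 0.005 = 0.903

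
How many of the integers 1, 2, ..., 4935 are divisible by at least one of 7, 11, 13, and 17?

floor(4935/7) + floor(4935/11) + floor(4935/13) + floor(4935/17) − floor(4935/77) − floor(4935/91) − floor(4935/119) − floor(4935/143) − floor(4935/187) − floor(4935/221) + floor(4935/1001) + floor(4935/1309) + floor(4935/1547) + floor(4935/2431) − floor(4935/17017) = 705 + 448 + 379 + 290 − 64 − 54 − 41 − 34 − 26 − 22 + 4 + 3 + 3 + 2 − 0 = 1593

1593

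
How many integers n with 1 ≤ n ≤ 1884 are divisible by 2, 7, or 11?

By inclusion–exclusion:
⌊1884/2⌋ + ⌊1884/7⌋ + ⌊1884/11⌋ − ⌊1884/14⌋ − ⌊1884/22⌋ − ⌊1884/77⌋ + ⌊1884/154⌋ = 942 + 269 + 171 − 134 − 85 − 24 + 12 = 1151

1151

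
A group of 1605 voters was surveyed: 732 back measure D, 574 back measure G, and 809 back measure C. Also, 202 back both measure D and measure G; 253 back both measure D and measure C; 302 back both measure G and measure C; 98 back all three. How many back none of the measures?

149

N(≥1) = 732 + 574 + 809 − 202 − 253 − 302 + 98 = 1456
None: 1605 − 1456 = 149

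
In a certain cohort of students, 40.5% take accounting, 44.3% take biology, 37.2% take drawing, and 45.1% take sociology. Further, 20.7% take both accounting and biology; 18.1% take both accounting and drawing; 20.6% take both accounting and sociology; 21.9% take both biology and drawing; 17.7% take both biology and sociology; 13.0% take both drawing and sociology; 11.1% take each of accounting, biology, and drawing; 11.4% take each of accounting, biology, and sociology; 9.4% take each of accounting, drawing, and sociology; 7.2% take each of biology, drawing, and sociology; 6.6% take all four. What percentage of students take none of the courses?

12.4%

P(at least one) = 40.5 + 44.3 + 37.2 + 45.1 − 20.7 − 18.1 − 20.6 − 21.9 − 17.7 − 13.0 + 11.1 + 11.4 + 9.4 + 7.2 − 6.6 = 87.6%
P(none) = 100% − 87.6% = 12.4%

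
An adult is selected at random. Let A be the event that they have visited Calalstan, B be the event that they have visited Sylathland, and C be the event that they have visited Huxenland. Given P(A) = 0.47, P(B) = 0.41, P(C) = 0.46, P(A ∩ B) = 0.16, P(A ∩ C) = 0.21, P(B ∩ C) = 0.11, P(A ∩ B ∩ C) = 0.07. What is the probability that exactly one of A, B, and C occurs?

0.59

By inclusion–exclusion (exactly-one form):
P(exactly one) = 0.47 + 0.41 + 0.46 − 2·0.16 − 2·0.21 − 2·0.11 + 3·0.07 = 0.59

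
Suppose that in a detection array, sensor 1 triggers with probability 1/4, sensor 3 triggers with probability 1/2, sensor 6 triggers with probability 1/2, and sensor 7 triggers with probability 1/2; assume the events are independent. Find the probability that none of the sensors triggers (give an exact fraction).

3/32

Independence gives P(none) = ∏(1 − pᵢ).
P(none) = (1 − 1/4) × (1 − 1/2) × (1 − 1/2) × (1 − 1/2) = 3/4 × 1/2 × 1/2 × 1/2 = 3/32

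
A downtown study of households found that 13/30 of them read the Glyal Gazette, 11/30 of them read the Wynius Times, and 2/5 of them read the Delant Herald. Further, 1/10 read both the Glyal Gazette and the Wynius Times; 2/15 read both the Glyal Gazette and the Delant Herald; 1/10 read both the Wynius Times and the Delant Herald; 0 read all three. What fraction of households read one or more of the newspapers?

Inclusion–exclusion gives
P(union) = 13/30 + 11/30 + 2/5 − 1/10 − 2/15 − 1/10 + 0 = 13/15

13/15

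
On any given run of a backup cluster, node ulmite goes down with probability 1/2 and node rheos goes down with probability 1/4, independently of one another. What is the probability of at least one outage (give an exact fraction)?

5/8

Independence gives P(none) = ∏(1 − pᵢ).
P(none) = (1 − 1/2) × (1 − 1/4) = 1/2 × 3/4 = 3/8
P(at least one) = 1 − 3/8 = 5/8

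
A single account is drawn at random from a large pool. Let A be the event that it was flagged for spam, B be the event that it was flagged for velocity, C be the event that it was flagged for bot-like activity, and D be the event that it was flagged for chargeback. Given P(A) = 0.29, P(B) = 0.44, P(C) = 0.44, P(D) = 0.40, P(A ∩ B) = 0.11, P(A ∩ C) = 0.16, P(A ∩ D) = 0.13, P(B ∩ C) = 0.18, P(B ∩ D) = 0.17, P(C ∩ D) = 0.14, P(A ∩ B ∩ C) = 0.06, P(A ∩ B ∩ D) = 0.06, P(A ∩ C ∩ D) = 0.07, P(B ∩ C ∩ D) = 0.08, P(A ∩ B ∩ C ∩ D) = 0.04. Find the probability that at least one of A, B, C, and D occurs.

By inclusion-exclusion,
P(A ∪ B ∪ C ∪ D) = 0.29 + 0.44 + 0.44 + 0.40 − 0.11 − 0.16 − 0.13 − 0.18 − 0.17 − 0.14 + 0.06 + 0.06 + 0.07 + 0.08 − 0.04 = 0.91

0.91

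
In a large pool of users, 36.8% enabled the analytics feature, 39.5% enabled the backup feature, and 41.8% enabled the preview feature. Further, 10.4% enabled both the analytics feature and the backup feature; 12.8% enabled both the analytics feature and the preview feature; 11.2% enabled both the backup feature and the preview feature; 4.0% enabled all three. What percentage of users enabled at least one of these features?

By inclusion–exclusion:
P(at least one) = 36.8 + 39.5 + 41.8 − 10.4 − 12.8 − 11.2 + 4.0 = 87.7%

87.7%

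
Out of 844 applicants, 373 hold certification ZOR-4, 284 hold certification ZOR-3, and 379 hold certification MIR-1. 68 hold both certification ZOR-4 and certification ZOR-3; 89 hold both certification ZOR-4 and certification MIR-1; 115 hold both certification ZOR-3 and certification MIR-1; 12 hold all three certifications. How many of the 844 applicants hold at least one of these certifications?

776

Inclusion–exclusion gives
N(≥1) = 373 + 284 + 379 − 68 − 89 − 115 + 12 = 776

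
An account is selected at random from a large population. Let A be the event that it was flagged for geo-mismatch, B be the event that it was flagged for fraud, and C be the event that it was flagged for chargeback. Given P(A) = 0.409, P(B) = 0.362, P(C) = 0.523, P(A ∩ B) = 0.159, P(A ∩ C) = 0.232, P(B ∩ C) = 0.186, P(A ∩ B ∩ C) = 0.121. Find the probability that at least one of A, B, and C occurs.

0.838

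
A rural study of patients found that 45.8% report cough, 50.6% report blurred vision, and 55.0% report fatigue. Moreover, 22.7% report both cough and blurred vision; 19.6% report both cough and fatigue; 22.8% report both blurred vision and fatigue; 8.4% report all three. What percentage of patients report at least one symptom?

P(at least one) = 45.8 + 50.6 + 55.0 − 22.7 − 19.6 − 22.8 + 8.4 = 94.7%

94.7%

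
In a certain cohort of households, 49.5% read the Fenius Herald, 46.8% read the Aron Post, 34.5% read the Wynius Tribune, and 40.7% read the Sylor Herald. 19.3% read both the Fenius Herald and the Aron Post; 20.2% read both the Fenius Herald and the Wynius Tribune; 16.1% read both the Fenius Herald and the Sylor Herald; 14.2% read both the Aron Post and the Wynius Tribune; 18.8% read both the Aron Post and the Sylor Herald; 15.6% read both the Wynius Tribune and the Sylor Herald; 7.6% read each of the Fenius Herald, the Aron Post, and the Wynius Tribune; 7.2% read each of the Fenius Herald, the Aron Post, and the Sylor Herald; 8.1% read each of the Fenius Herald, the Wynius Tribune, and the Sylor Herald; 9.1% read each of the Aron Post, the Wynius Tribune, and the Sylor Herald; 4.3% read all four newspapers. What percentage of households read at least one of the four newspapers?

Inclusion–exclusion gives
P(union) = 49.5 + 46.8 + 34.5 + 40.7 − 19.3 − 20.2 − 16.1 − 14.2 − 18.8 − 15.6 + 7.6 + 7.2 + 8.1 + 9.1 − 4.3 = 95.0%

95.0%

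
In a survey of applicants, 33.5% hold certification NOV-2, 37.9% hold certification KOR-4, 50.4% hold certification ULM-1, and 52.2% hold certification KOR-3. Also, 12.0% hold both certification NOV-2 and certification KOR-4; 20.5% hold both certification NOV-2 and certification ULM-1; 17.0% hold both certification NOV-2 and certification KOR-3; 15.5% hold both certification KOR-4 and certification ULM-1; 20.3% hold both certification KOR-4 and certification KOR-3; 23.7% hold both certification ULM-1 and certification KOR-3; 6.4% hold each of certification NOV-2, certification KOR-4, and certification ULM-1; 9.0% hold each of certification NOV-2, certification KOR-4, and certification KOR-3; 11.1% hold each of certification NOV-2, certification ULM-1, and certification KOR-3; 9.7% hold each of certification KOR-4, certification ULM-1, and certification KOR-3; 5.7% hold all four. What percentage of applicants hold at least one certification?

P(≥1) = 33.5 + 37.9 + 50.4 + 52.2 − 12.0 − 20.5 − 17.0 − 15.5 − 20.3 − 23.7 + 6.4 + 9.0 + 11.1 + 9.7 − 5.7 = 95.5%

95.5%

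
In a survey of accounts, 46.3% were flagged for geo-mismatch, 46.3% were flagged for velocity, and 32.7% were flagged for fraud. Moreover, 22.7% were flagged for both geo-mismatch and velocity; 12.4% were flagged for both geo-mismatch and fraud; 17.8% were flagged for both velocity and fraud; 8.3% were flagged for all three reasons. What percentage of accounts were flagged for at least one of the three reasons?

80.7%

P(at least one) = 46.3 + 46.3 + 32.7 − 22.7 − 12.4 − 17.8 + 8.3 = 80.7%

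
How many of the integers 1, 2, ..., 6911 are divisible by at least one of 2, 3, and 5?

floor(6911/2) + floor(6911/3) + floor(6911/5) − floor(6911/6) − floor(6911/10) − floor(6911/15) + floor(6911/30) = 3455 + 2303 + 1382 − 1151 − 691 − 460 + 230 = 5068

5068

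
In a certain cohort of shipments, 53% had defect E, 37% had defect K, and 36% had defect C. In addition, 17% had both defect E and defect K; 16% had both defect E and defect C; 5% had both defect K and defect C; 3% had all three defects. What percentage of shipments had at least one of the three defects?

91%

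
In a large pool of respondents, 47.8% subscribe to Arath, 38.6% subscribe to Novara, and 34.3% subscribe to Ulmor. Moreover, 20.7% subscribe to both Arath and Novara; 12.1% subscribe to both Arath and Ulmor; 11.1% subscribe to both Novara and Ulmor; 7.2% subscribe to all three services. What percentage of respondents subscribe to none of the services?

16.0%

Using inclusion–exclusion:
P(union) = 47.8 + 38.6 + 34.3 − 20.7 − 12.1 − 11.1 + 7.2 = 84.0%
P(none) = 100% − 84.0% = 16.0%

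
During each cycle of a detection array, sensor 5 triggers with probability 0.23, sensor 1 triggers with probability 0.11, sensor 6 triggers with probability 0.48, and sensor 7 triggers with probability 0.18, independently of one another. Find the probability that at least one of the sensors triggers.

0.70778808

P(none) = (1 − 0.23) × (1 − 0.11) × (1 − 0.48) × (1 − 0.18) = 0.77 × 0.89 × 0.52 × 0.82 = 0.29221192
P(at least one) = 1 − 0.29221192 = 0.70778808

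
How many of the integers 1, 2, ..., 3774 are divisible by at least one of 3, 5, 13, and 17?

1258 + 754 + 290 + 222 − 251 − 96 − 74 − 58 − 44 − 17 + 19 + 14 + 5 + 3 − 1 = 2024

2024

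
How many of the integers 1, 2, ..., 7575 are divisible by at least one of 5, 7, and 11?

floor(7575/5) + floor(7575/7) + floor(7575/11) − floor(7575/35) − floor(7575/55) − floor(7575/77) + floor(7575/385) = 1515 + 1082 + 688 − 216 − 137 − 98 + 19 = 2853

2853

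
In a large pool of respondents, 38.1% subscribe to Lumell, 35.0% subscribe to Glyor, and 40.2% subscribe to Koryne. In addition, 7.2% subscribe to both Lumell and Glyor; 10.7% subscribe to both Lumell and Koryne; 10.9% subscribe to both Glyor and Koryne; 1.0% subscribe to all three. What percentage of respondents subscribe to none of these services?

14.5%

Apply inclusion-exclusion:
P(union) = 38.1 + 35.0 + 40.2 − 7.2 − 10.7 − 10.9 + 1.0 = 85.5%
P(none) = 100% − 85.5% = 14.5%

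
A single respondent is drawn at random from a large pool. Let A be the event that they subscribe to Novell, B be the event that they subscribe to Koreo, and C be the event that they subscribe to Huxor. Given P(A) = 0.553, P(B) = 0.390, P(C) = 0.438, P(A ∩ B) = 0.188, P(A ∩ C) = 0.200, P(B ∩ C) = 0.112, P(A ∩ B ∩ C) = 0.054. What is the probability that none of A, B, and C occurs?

P(A ∪ B ∪ C) = 0.553 + 0.390 + 0.438 − 0.188 − 0.200 − 0.112 + 0.054 = 0.935
P(none) = 1 − 0.935 = 0.065

0.065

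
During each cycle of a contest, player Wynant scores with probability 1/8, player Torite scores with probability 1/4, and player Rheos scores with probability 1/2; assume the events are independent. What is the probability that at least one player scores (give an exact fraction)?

43/64

P(none) = (1 − 1/8) × (1 − 1/4) × (1 − 1/2) = 7/8 × 3/4 × 1/2 = 21/64
P(at least one) = 1 − 21/64 = 43/64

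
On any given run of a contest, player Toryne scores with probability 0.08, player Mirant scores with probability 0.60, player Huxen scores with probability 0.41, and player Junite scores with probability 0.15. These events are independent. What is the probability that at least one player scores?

0.815448

P(none) = (1 − 0.08) × (1 − 0.60) × (1 − 0.41) × (1 − 0.15) = 0.92 × 0.40 × 0.59 × 0.85 = 0.184552
P(at least one) = 1 − 0.184552 = 0.815448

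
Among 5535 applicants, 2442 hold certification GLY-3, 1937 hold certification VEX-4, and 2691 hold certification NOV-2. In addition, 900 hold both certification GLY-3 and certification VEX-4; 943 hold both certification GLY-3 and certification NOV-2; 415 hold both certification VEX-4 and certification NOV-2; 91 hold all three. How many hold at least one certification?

4903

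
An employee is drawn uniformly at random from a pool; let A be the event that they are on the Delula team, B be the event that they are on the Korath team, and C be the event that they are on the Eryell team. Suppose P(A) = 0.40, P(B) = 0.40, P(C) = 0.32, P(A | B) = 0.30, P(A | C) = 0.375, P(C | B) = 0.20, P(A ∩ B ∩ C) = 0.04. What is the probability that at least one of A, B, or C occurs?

P(A ∩ B) = P(B)·P(A|B) = 0.40 × 0.30 = 0.12
P(A ∩ C) = P(C)·P(A|C) = 0.32 × 0.375 = 0.12
P(B ∩ C) = P(B)·P(C|B) = 0.40 × 0.20 = 0.08
Apply inclusion-exclusion:
P(A ∪ B ∪ C) = 0.40 + 0.40 + 0.32 − 0.12 − 0.12 − 0.08 + 0.04 = 0.84

0.84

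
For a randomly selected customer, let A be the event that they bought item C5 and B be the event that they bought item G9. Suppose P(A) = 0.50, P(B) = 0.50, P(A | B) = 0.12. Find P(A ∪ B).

0.94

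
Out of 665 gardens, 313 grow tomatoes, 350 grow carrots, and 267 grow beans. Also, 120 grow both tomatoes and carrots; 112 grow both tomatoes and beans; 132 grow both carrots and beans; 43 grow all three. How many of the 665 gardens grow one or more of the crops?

609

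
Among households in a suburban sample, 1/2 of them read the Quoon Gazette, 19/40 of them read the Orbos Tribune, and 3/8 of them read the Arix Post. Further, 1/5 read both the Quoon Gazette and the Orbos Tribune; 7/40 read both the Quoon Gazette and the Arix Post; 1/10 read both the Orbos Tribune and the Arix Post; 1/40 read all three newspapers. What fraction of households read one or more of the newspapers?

P(union) = 1/2 + 19/40 + 3/8 − 1/5 − 7/40 − 1/10 + 1/40 = 9/10

9/10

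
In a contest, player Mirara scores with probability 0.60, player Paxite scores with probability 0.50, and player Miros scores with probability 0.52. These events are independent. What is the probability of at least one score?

0.904

Since the events are independent, P(none) is the product of the individual non-occurrence probabilities.
P(none) = (1 − 0.60) × (1 − 0.50) × (1 − 0.52) = 0.40 × 0.50 × 0.48 = 0.096
P(at least one) = 1 − 0.096 = 0.904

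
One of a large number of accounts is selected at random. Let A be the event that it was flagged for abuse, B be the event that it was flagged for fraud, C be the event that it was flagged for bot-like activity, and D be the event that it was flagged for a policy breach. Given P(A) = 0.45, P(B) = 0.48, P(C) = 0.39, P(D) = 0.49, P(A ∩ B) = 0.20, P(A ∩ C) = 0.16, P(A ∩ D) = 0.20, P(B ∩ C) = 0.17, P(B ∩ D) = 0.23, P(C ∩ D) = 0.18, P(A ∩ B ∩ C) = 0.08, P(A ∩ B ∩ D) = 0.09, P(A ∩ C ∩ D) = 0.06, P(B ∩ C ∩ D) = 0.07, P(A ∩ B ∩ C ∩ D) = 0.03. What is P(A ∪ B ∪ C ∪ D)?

0.94

By inclusion-exclusion,
P(A ∪ B ∪ C ∪ D) = 0.45 + 0.48 + 0.39 + 0.49 − 0.20 − 0.16 − 0.20 − 0.17 − 0.23 − 0.18 + 0.08 + 0.09 + 0.06 + 0.07 − 0.03 = 0.94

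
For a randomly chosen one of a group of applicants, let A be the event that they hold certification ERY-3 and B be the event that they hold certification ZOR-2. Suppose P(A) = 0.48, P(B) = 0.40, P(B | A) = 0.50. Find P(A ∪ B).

P(A ∩ B) = P(A)·P(B|A) = 0.48 × 0.50 = 0.24
Apply inclusion-exclusion:
P(A ∪ B) = 0.48 + 0.40 − 0.24 = 0.64

0.64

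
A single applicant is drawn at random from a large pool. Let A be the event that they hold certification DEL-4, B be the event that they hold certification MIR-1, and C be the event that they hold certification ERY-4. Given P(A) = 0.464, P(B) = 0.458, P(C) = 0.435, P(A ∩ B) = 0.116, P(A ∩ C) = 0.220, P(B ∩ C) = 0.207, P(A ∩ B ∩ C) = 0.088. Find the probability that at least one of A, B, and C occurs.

0.902

By inclusion–exclusion:
P(A ∪ B ∪ C) = 0.464 + 0.458 + 0.435 − 0.116 − 0.220 − 0.207 + 0.088 = 0.902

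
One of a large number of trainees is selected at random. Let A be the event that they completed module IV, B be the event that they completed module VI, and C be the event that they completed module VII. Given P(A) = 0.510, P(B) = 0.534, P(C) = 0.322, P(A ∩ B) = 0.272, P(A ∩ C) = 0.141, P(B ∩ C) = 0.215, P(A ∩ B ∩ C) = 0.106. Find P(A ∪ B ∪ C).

0.844

P(A ∪ B ∪ C) = 0.510 + 0.534 + 0.322 − 0.272 − 0.141 − 0.215 + 0.106 = 0.844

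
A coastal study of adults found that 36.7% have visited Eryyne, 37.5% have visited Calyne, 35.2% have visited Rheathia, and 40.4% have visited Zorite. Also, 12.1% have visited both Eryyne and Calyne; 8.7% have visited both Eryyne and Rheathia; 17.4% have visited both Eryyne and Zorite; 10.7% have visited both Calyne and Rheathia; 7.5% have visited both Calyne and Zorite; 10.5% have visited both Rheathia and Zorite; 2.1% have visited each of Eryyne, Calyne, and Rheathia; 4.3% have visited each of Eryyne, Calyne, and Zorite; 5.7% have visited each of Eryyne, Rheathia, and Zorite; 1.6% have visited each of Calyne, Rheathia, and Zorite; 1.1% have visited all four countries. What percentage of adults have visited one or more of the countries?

95.5%

By inclusion-exclusion,
P(union) = 36.7 + 37.5 + 35.2 + 40.4 − 12.1 − 8.7 − 17.4 − 10.7 − 7.5 − 10.5 + 2.1 + 4.3 + 5.7 + 1.6 − 1.1 = 95.5%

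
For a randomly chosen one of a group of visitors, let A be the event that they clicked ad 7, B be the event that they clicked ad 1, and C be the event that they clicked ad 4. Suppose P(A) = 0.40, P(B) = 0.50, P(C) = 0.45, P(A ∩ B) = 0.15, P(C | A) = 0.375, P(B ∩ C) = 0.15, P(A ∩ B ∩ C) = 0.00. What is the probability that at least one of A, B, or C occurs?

0.90

P(A ∩ C) = P(A)·P(C|A) = 0.40 × 0.375 = 0.15
P(A ∪ B ∪ C) = 0.40 + 0.50 + 0.45 − 0.15 − 0.15 − 0.15 + 0.00 = 0.90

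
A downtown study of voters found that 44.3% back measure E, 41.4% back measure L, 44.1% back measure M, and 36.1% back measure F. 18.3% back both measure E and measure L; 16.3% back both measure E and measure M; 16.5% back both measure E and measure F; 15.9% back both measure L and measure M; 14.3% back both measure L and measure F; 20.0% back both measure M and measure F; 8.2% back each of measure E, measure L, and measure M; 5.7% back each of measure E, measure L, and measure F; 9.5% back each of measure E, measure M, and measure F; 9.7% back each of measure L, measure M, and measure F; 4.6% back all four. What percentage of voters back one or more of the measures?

93.1%

Apply inclusion-exclusion:
P(at least one) = 44.3 + 41.4 + 44.1 + 36.1 − 18.3 − 16.3 − 16.5 − 15.9 − 14.3 − 20.0 + 8.2 + 5.7 + 9.5 + 9.7 − 4.6 = 93.1%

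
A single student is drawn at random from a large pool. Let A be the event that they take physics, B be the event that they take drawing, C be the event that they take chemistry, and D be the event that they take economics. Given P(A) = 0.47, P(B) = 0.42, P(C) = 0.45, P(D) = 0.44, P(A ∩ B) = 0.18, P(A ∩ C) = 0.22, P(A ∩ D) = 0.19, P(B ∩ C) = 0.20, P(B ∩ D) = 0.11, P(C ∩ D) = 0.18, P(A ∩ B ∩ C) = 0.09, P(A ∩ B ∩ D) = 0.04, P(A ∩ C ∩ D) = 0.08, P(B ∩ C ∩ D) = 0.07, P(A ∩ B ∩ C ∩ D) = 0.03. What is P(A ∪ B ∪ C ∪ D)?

Apply inclusion-exclusion:
P(A ∪ B ∪ C ∪ D) = 0.47 + 0.42 + 0.45 + 0.44 − 0.18 − 0.22 − 0.19 − 0.20 − 0.11 − 0.18 + 0.09 + 0.04 + 0.08 + 0.07 − 0.03 = 0.95

0.95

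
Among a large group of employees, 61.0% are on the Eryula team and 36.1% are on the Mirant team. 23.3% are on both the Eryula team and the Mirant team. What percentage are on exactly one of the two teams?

Using the inclusion–exclusion count for exactly one event:
P(exactly one) = 61.0 + 36.1 − 2·23.3 = 50.5%

50.5%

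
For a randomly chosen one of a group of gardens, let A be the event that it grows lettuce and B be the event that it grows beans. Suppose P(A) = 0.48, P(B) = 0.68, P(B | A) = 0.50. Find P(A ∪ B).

0.92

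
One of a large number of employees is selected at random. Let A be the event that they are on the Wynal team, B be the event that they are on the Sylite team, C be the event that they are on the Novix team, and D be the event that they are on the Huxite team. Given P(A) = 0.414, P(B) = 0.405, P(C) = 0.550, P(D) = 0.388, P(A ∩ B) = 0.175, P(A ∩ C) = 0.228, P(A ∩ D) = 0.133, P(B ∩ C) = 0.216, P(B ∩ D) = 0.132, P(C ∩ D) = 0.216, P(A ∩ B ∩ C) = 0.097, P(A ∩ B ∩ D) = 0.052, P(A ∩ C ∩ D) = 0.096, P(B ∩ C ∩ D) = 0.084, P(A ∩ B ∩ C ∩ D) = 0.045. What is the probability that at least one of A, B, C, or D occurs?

Inclusion–exclusion gives
P(A ∪ B ∪ C ∪ D) = 0.414 + 0.405 + 0.550 + 0.388 − 0.175 − 0.228 − 0.133 − 0.216 − 0.132 − 0.216 + 0.097 + 0.052 + 0.096 + 0.084 − 0.045 = 0.941

0.941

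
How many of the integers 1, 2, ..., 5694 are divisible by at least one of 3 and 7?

2440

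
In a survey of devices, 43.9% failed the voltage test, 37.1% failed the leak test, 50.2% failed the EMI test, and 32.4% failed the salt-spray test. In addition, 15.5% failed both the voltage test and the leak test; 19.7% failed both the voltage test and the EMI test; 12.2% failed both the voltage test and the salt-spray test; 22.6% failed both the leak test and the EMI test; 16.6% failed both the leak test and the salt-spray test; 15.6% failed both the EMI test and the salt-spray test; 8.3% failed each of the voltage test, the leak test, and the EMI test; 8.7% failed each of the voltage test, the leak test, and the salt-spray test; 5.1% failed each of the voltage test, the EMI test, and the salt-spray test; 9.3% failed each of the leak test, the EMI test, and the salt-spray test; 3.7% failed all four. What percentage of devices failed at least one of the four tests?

89.1%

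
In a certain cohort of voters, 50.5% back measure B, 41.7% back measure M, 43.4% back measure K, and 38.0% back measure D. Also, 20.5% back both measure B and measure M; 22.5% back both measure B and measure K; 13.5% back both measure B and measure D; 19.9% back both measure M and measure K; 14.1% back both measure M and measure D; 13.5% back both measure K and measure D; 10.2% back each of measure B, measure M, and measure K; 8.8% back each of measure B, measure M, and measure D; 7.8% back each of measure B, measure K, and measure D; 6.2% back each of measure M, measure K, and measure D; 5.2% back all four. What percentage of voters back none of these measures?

2.6%

Using inclusion–exclusion:
P(≥1) = 50.5 + 41.7 + 43.4 + 38.0 − 20.5 − 22.5 − 13.5 − 19.9 − 14.1 − 13.5 + 10.2 + 8.8 + 7.8 + 6.2 − 5.2 = 97.4%
P(none) = 100% − 97.4% = 2.6%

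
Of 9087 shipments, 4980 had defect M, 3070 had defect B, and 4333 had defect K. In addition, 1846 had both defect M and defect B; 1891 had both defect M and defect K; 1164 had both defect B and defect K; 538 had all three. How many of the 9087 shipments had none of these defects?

Using inclusion–exclusion:
N(≥1) = 4980 + 3070 + 4333 − 1846 − 1891 − 1164 + 538 = 8020
None: 9087 − 8020 = 1067

1067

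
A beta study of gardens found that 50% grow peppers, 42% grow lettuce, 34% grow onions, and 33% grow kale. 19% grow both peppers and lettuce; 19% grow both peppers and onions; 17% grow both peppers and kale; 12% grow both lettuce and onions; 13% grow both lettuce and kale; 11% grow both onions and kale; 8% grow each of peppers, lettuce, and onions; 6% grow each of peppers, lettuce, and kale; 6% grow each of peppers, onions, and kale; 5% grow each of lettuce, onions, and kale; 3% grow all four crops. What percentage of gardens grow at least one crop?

By inclusion–exclusion:
P(union) = 50 + 42 + 34 + 33 − 19 − 19 − 17 − 12 − 13 − 11 + 8 + 6 + 6 + 5 − 3 = 90%

90%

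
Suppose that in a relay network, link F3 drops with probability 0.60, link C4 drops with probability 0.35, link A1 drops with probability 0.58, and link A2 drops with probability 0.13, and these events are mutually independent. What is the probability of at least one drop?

0.904996

Since the events are independent, P(none) is the product of the individual non-occurrence probabilities.
P(none) = (1 − 0.60) × (1 − 0.35) × (1 − 0.58) × (1 − 0.13) = 0.40 × 0.65 × 0.42 × 0.87 = 0.095004
P(at least one) = 1 − 0.095004 = 0.904996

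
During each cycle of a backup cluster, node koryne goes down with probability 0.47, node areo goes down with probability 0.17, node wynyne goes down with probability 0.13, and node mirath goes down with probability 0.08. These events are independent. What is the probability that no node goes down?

P(none) = (1 − 0.47) × (1 − 0.17) × (1 − 0.13) × (1 − 0.08) = 0.53 × 0.83 × 0.87 × 0.92 = 0.35209596

0.35209596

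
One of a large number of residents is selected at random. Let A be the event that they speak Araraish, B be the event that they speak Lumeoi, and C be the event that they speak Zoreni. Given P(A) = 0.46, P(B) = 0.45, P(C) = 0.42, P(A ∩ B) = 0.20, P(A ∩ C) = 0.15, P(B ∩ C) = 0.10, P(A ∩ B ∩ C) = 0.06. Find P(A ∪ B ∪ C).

0.94

P(A ∪ B ∪ C) = 0.46 + 0.45 + 0.42 − 0.20 − 0.15 − 0.10 + 0.06 = 0.94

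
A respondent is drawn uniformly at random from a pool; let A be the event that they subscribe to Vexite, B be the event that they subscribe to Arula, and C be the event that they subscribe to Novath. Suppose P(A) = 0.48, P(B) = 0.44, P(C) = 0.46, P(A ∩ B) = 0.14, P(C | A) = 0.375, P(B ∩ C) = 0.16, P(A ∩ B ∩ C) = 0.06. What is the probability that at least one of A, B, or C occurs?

0.96

P(A ∩ C) = P(A)·P(C|A) = 0.48 × 0.375 = 0.18
P(A ∪ B ∪ C) = 0.48 + 0.44 + 0.46 − 0.14 − 0.18 − 0.16 + 0.06 = 0.96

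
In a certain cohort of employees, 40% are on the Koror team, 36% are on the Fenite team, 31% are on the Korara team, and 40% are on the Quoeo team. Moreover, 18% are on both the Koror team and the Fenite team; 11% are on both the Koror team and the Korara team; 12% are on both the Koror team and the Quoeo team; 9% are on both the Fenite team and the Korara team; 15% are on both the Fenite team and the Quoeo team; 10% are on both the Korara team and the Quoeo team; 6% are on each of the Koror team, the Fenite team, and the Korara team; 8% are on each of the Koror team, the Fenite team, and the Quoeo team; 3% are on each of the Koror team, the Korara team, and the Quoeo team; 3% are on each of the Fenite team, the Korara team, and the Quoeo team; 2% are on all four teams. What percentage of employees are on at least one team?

P(union) = 40 + 36 + 31 + 40 − 18 − 11 − 12 − 9 − 15 − 10 + 6 + 8 + 3 + 3 − 2 = 90%

90%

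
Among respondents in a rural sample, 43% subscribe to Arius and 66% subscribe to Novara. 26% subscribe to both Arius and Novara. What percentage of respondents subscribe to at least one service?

P(union) = 43 + 66 − 26 = 83%

83%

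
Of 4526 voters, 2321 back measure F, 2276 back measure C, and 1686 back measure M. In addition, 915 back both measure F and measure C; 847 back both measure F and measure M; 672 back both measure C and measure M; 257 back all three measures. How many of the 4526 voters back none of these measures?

420

|union| = 2321 + 2276 + 1686 − 915 − 847 − 672 + 257 = 4106
None: 4526 − 4106 = 420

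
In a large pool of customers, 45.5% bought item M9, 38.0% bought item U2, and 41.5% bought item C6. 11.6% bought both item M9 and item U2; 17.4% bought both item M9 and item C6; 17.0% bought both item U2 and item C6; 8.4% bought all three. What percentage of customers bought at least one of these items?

P(at least one) = 45.5 + 38.0 + 41.5 − 11.6 − 17.4 − 17.0 + 8.4 = 87.4%

87.4%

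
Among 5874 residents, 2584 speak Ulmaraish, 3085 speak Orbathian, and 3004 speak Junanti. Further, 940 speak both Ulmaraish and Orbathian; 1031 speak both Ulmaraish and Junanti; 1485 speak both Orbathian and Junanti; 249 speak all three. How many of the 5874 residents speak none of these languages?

Using inclusion–exclusion:
N(≥1) = 2584 + 3085 + 3004 − 940 − 1031 − 1485 + 249 = 5466
None: 5874 − 5466 = 408

408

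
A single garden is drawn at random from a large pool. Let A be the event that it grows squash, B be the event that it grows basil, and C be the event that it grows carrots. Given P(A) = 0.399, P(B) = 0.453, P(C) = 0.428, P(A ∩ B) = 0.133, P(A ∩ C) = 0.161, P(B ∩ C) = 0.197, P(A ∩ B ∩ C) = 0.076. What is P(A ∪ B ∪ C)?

0.865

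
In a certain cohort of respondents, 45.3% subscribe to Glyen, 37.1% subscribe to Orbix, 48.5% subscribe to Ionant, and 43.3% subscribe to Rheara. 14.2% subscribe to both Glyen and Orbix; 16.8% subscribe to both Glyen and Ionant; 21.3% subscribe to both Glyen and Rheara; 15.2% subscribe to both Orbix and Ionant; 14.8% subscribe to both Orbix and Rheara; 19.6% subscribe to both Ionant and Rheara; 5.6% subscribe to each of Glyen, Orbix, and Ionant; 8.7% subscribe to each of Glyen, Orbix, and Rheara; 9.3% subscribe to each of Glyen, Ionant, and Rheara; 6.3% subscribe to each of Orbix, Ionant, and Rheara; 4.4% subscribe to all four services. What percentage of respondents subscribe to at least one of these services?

P(union) = 45.3 + 37.1 + 48.5 + 43.3 − 14.2 − 16.8 − 21.3 − 15.2 − 14.8 − 19.6 + 5.6 + 8.7 + 9.3 + 6.3 − 4.4 = 97.8%

97.8%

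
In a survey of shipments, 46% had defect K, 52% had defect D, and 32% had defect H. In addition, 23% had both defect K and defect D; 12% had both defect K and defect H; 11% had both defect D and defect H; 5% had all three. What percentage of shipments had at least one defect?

89%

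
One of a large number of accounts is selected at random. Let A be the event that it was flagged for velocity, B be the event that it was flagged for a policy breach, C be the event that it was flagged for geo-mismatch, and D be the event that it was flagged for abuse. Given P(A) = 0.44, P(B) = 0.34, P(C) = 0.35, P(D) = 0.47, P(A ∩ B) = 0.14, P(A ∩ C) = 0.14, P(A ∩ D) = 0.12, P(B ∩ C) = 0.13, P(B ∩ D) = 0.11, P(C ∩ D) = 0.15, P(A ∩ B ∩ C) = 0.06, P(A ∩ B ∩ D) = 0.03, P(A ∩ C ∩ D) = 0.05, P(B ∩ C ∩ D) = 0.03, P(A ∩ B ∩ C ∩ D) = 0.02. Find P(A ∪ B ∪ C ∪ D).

Inclusion–exclusion gives
P(A ∪ B ∪ C ∪ D) = 0.44 + 0.34 + 0.35 + 0.47 − 0.14 − 0.14 − 0.12 − 0.13 − 0.11 − 0.15 + 0.06 + 0.03 + 0.05 + 0.03 − 0.02 = 0.96

0.96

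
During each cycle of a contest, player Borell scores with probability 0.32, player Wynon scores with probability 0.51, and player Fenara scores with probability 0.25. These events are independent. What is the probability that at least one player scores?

0.7501

P(none) = (1 − 0.32) × (1 − 0.51) × (1 − 0.25) = 0.68 × 0.49 × 0.75 = 0.2499
P(at least one) = 1 − 0.2499 = 0.7501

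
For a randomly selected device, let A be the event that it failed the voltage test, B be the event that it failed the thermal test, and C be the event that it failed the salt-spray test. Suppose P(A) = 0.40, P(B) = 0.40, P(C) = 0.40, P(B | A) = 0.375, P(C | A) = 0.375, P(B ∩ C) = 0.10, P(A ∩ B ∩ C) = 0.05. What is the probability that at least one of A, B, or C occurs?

0.85

P(A ∩ B) = P(A)·P(B|A) = 0.40 × 0.375 = 0.15
P(A ∩ C) = P(A)·P(C|A) = 0.40 × 0.375 = 0.15
Using inclusion–exclusion:
P(A ∪ B ∪ C) = 0.40 + 0.40 + 0.40 − 0.15 − 0.15 − 0.10 + 0.05 = 0.85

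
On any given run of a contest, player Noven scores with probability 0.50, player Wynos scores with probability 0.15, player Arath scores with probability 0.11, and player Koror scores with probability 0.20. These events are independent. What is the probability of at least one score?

Since the events are independent, P(none) is the product of the individual non-occurrence probabilities.
P(none) = (1 − 0.50) × (1 − 0.15) × (1 − 0.11) × (1 − 0.20) = 0.50 × 0.85 × 0.89 × 0.80 = 0.3026
P(at least one) = 1 − 0.3026 = 0.6974

0.6974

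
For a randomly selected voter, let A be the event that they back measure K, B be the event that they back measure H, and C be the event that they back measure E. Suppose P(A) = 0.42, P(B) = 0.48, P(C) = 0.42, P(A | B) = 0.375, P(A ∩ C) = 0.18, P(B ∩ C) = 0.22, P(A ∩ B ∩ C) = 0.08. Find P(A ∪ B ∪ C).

P(A ∩ B) = P(B)·P(A|B) = 0.48 × 0.375 = 0.18
Inclusion–exclusion gives
P(A ∪ B ∪ C) = 0.42 + 0.48 + 0.42 − 0.18 − 0.18 − 0.22 + 0.08 = 0.82

0.82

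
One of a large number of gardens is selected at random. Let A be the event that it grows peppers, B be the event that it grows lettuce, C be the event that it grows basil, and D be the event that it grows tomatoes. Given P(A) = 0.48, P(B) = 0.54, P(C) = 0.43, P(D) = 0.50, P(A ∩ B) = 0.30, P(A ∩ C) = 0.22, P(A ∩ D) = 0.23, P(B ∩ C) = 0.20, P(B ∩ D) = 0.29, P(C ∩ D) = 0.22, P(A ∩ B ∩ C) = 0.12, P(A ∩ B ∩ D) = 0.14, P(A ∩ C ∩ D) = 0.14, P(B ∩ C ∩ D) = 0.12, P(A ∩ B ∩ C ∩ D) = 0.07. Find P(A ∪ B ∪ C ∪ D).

0.94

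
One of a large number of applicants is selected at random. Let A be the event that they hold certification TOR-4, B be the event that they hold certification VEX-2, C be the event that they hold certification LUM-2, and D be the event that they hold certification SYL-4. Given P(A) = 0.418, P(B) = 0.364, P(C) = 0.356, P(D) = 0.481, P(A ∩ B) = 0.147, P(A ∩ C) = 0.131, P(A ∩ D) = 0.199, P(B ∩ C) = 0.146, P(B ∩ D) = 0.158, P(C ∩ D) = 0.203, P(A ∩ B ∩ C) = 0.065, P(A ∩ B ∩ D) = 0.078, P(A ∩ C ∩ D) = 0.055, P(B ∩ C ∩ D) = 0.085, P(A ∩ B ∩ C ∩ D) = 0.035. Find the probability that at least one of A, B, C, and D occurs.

Apply inclusion-exclusion:
P(A ∪ B ∪ C ∪ D) = 0.418 + 0.364 + 0.356 + 0.481 − 0.147 − 0.131 − 0.199 − 0.146 − 0.158 − 0.203 + 0.065 + 0.078 + 0.055 + 0.085 − 0.035 = 0.883

0.883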